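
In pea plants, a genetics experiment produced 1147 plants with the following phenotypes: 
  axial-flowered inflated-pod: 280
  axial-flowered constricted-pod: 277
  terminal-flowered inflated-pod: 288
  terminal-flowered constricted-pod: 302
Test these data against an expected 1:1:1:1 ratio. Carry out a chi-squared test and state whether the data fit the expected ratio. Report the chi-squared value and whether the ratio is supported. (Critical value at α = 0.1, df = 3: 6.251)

1.307; consistent

Expected counts for N = 1147 under a 1:1:1:1 ratio (total parts = 4):
  axial-flowered inflated-pod: 1147 × 1/4 = 286.75
  axial-flowered constricted-pod: 1147 × 1/4 = 286.75
  terminal-flowered inflated-pod: 1147 × 1/4 = 286.75
  terminal-flowered constricted-pod: 1147 × 1/4 = 286.75
χ² = Σ (O − E)² / E
  axial-flowered inflated-pod: (280 − 286.75)² / 286.75 = 0.1589
  axial-flowered constricted-pod: (277 − 286.75)² / 286.75 = 0.3315
  terminal-flowered inflated-pod: (288 − 286.75)² / 286.75 = 0.0054
  terminal-flowered constricted-pod: (302 − 286.75)² / 286.75 = 0.8110
χ² = 0.1589 + 0.3315 + 0.0054 + 0.8110 = 1.3068 ≈ 1.307
Degrees of freedom = 4 − 1 = 3; critical value at α = 0.1 is 6.251.
Since 1.307 < 6.251, we fail to reject the null hypothesis — the data are consistent with the 1:1:1:1 ratio.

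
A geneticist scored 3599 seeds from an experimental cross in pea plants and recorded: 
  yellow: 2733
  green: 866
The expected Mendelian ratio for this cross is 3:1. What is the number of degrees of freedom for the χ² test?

A goodness-of-fit test with 2 phenotype classes has df = 2 − 1 = 1.

1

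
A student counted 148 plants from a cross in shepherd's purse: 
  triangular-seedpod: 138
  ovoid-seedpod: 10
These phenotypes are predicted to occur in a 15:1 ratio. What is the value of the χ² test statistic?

0.065

The 15:1 ratio has 16 parts, so with N = 148 the expected counts are:
  triangular-seedpod: 148 × 15/16 = 138.75
  ovoid-seedpod: 148 × 1/16 = 9.25
χ² = Σ (O − E)² / E
  triangular-seedpod: (138 − 138.75)² / 138.75 = 0.0041
  ovoid-seedpod: (10 − 9.25)² / 9.25 = 0.0608
χ² = 0.0041 + 0.0608 = 0.0649 ≈ 0.065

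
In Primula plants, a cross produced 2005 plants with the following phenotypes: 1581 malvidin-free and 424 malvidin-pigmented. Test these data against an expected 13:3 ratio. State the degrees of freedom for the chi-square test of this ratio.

A goodness-of-fit test with 2 phenotype classes has df = 2 − 1 = 1.

1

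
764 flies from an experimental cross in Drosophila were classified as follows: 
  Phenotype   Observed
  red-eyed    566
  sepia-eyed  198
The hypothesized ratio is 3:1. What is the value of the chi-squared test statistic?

0.342

Total ratio parts = 4. Expected numbers out of 764:
  red-eyed: 764 × 3/4 = 573
  sepia-eyed: 764 × 1/4 = 191
χ² = Σ (O − E)² / E
  red-eyed: (566 − 573)² / 573 = 0.0855
  sepia-eyed: (198 − 191)² / 191 = 0.2565
χ² = 0.0855 + 0.2565 = 0.342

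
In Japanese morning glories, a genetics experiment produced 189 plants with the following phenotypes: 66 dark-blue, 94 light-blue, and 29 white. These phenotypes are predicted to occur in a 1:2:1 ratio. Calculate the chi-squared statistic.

14.492

Expected counts for N = 189 under a 1:2:1 ratio (total parts = 4):
  dark-blue: 189 × 1/4 = 47.25
  light-blue: 189 × 2/4 = 94.5
  white: 189 × 1/4 = 47.25
χ² = Σ (O − E)² / E
  dark-blue: (66 − 47.25)² / 47.25 = 7.4405
  light-blue: (94 − 94.5)² / 94.5 = 0.0026
  white: (29 − 47.25)² / 47.25 = 7.0489
χ² = 7.4405 + 0.0026 + 7.0489 = 14.492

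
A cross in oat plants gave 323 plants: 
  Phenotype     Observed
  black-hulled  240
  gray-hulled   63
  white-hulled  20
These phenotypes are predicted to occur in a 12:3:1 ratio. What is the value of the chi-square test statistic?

0.121

Expected counts for N = 323 under a 12:3:1 ratio (total parts = 16):
  black-hulled: 323 × 12/16 = 242.25
  gray-hulled: 323 × 3/16 = 60.5625
  white-hulled: 323 × 1/16 = 20.1875
χ² = Σ (O − E)² / E
  black-hulled: (240 − 242.25)² / 242.25 = 0.0209
  gray-hulled: (63 − 60.5625)² / 60.5625 = 0.0981
  white-hulled: (20 − 20.1875)² / 20.1875 = 0.0017
χ² = 0.0209 + 0.0981 + 0.0017 = 0.1207 ≈ 0.121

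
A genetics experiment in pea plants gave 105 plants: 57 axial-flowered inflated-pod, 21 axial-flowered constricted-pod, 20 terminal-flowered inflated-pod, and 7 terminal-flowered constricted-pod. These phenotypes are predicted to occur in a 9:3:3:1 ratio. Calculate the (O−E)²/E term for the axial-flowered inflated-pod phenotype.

The 9:3:3:1 ratio has 16 parts, so with N = 105 the expected counts are:
  axial-flowered inflated-pod: 105 × 9/16 = 59.0625
  axial-flowered constricted-pod: 105 × 3/16 = 19.6875
  terminal-flowered inflated-pod: 105 × 3/16 = 19.6875
  terminal-flowered constricted-pod: 105 × 1/16 = 6.5625
Contribution of axial-flowered inflated-pod: (57 − 59.0625)² / 59.0625 = 0.0720

0.072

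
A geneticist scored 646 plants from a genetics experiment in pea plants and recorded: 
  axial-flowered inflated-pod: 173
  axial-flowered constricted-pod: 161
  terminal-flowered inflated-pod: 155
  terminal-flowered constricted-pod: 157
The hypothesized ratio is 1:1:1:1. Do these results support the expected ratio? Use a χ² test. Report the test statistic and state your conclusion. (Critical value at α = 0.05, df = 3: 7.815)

1.207; consistent

Under the 1:1:1:1 hypothesis (Σ ratio = 4, N = 646):
  axial-flowered inflated-pod: 646 × 1/4 = 161.5
  axial-flowered constricted-pod: 646 × 1/4 = 161.5
  terminal-flowered inflated-pod: 646 × 1/4 = 161.5
  terminal-flowered constricted-pod: 646 × 1/4 = 161.5
χ² = Σ (O − E)² / E
  axial-flowered inflated-pod: (173 − 161.5)² / 161.5 = 0.8189
  axial-flowered constricted-pod: (161 − 161.5)² / 161.5 = 0.0015
  terminal-flowered inflated-pod: (155 − 161.5)² / 161.5 = 0.2616
  terminal-flowered constricted-pod: (157 − 161.5)² / 161.5 = 0.1254
χ² = 0.8189 + 0.0015 + 0.2616 + 0.1254 = 1.2074 ≈ 1.207
Degrees of freedom = 4 − 1 = 3; critical value at α = 0.05 is 7.815.
Since 1.207 < 7.815, we fail to reject the null hypothesis — the data are consistent with the 1:1:1:1 ratio.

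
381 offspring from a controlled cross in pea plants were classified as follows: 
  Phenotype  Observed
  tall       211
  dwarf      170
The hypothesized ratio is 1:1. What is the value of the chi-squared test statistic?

Expected counts for N = 381 under a 1:1 ratio (total parts = 2):
  tall: 381 × 1/2 = 190.5
  dwarf: 381 × 1/2 = 190.5
χ² = Σ (O − E)² / E
  tall: (211 − 190.5)² / 190.5 = 2.2060
  dwarf: (170 − 190.5)² / 190.5 = 2.2060
χ² = 2.2060 + 2.2060 = 4.412

4.412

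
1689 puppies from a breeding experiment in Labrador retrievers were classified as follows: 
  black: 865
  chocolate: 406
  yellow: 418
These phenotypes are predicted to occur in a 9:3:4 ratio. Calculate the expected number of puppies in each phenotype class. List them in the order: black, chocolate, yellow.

950.0625, 316.6875, 422.25

Total ratio parts = 16. Expected numbers out of 1689:
  black: 1689 × 9/16 = 950.0625
  chocolate: 1689 × 3/16 = 316.6875
  yellow: 1689 × 4/16 = 422.25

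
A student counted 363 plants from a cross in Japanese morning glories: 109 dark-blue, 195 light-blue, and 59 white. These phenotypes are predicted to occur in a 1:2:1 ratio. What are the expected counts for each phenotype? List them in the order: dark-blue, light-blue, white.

The 1:2:1 ratio has 4 parts, so with N = 363 the expected counts are:
  dark-blue: 363 × 1/4 = 90.75
  light-blue: 363 × 2/4 = 181.5
  white: 363 × 1/4 = 90.75

90.75, 181.5, 90.75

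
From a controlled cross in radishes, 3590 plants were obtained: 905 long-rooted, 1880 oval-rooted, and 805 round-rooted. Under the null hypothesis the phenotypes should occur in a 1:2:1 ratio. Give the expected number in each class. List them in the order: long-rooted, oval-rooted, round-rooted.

897.5, 1795, 897.5

Total ratio parts = 4. Expected numbers out of 3590:
  long-rooted: 3590 × 1/4 = 897.5
  oval-rooted: 3590 × 2/4 = 1795
  round-rooted: 3590 × 1/4 = 897.5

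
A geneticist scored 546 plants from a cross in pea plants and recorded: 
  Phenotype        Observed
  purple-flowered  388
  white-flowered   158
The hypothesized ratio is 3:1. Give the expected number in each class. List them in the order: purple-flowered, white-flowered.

The 3:1 ratio has 4 parts, so with N = 546 the expected counts are:
  purple-flowered: 546 × 3/4 = 409.5
  white-flowered: 546 × 1/4 = 136.5

409.5, 136.5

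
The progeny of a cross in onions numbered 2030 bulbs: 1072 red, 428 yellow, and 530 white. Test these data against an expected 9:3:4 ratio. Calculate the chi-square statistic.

11.170

The 9:3:4 ratio has 16 parts, so with N = 2030 the expected counts are:
  red: 2030 × 9/16 = 1141.875
  yellow: 2030 × 3/16 = 380.625
  white: 2030 × 4/16 = 507.5
χ² = Σ (O − E)² / E
  red: (1072 − 1141.875)² / 1141.875 = 4.2759
  yellow: (428 − 380.625)² / 380.625 = 5.8966
  white: (530 − 507.5)² / 507.5 = 0.9975
χ² = 4.2759 + 5.8966 + 0.9975 = 11.170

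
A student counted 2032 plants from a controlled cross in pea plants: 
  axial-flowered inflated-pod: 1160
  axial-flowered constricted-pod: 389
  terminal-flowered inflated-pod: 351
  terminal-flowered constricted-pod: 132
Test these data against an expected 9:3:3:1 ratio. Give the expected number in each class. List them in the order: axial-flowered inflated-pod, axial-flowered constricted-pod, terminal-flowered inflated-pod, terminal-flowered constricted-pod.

1143, 381, 381, 127

Total ratio parts = 16. Expected numbers out of 2032:
  axial-flowered inflated-pod: 2032 × 9/16 = 1143
  axial-flowered constricted-pod: 2032 × 3/16 = 381
  terminal-flowered inflated-pod: 2032 × 3/16 = 381
  terminal-flowered constricted-pod: 2032 × 1/16 = 127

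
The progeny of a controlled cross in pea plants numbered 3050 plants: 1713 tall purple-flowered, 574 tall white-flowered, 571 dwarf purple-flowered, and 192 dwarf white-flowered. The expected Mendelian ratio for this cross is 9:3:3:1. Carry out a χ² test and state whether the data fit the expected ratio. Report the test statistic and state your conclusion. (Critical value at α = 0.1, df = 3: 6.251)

The 9:3:3:1 ratio has 16 parts, so with N = 3050 the expected counts are:
  tall purple-flowered: 3050 × 9/16 = 1715.625
  tall white-flowered: 3050 × 3/16 = 571.875
  dwarf purple-flowered: 3050 × 3/16 = 571.875
  dwarf white-flowered: 3050 × 1/16 = 190.625
χ² = Σ (O − E)² / E
  tall purple-flowered: (1713 − 1715.625)² / 1715.625 = 0.0040
  tall white-flowered: (574 − 571.875)² / 571.875 = 0.0079
  dwarf purple-flowered: (571 − 571.875)² / 571.875 = 0.0013
  dwarf white-flowered: (192 − 190.625)² / 190.625 = 0.0099
χ² = 0.0040 + 0.0079 + 0.0013 + 0.0099 = 0.0231 ≈ 0.023
Degrees of freedom = 4 − 1 = 3; critical value at α = 0.1 is 6.251.
Since 0.023 < 6.251, we fail to reject the null hypothesis — the data are consistent with the 9:3:3:1 ratio.

0.023; consistent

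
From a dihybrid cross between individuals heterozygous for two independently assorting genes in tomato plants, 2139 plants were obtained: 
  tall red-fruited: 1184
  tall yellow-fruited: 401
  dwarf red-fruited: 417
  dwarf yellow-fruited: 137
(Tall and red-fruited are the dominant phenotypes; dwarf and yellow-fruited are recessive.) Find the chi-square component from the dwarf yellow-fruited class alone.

A dihybrid F₂ with independent assortment and complete dominance at both loci gives a 9:3:3:1 phenotypic ratio.
Under the 9:3:3:1 hypothesis (Σ ratio = 16, N = 2139):
  tall red-fruited: 2139 × 9/16 = 1203.1875
  tall yellow-fruited: 2139 × 3/16 = 401.0625
  dwarf red-fruited: 2139 × 3/16 = 401.0625
  dwarf yellow-fruited: 2139 × 1/16 = 133.6875
Contribution of dwarf yellow-fruited: (137 − 133.6875)² / 133.6875 = 0.0821

0.082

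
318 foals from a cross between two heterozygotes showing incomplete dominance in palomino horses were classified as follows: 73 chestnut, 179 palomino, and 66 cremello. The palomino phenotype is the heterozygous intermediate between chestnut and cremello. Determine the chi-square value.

5.340

With incomplete dominance, a heterozygote × heterozygote cross gives a 1:2:1 phenotypic ratio.
Under the 1:2:1 hypothesis (Σ ratio = 4, N = 318):
  chestnut: 318 × 1/4 = 79.5
  palomino: 318 × 2/4 = 159
  cremello: 318 × 1/4 = 79.5
χ² = Σ (O − E)² / E
  chestnut: (73 − 79.5)² / 79.5 = 0.5314
  palomino: (179 − 159)² / 159 = 2.5157
  cremello: (66 − 79.5)² / 79.5 = 2.2925
χ² = 0.5314 + 2.5157 + 2.2925 = 5.3396 ≈ 5.340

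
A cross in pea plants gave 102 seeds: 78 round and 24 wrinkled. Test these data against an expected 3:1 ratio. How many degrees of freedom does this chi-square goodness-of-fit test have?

A goodness-of-fit test with 2 phenotype classes has df = 2 − 1 = 1.

1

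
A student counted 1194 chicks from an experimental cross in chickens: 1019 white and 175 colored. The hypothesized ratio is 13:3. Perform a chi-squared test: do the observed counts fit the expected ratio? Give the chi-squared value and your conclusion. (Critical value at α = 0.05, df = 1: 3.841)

13.132; not consistent

Under the 13:3 hypothesis (Σ ratio = 16, N = 1194):
  white: 1194 × 13/16 = 970.125
  colored: 1194 × 3/16 = 223.875
χ² = Σ (O − E)² / E
  white: (1019 − 970.125)² / 970.125 = 2.4623
  colored: (175 − 223.875)² / 223.875 = 10.6701
χ² = 2.4623 + 10.6701 = 13.1324 ≈ 13.132
Degrees of freedom = 2 − 1 = 1; critical value at α = 0.05 is 3.841.
Since 13.132 > 3.841, we reject the null hypothesis — the data do not fit the 13:3 ratio.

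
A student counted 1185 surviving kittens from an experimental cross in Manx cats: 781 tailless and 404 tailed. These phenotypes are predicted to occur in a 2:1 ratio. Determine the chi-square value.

The 2:1 ratio has 3 parts, so with N = 1185 the expected counts are:
  tailless: 1185 × 2/3 = 790
  tailed: 1185 × 1/3 = 395
χ² = Σ (O − E)² / E
  tailless: (781 − 790)² / 790 = 0.1025
  tailed: (404 − 395)² / 395 = 0.2051
χ² = 0.1025 + 0.2051 = 0.3076 ≈ 0.308

0.308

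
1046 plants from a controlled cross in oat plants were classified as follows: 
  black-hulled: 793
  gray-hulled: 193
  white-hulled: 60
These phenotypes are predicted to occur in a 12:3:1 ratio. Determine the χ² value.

0.584

The 12:3:1 ratio has 16 parts, so with N = 1046 the expected counts are:
  black-hulled: 1046 × 12/16 = 784.5
  gray-hulled: 1046 × 3/16 = 196.125
  white-hulled: 1046 × 1/16 = 65.375
χ² = Σ (O − E)² / E
  black-hulled: (793 − 784.5)² / 784.5 = 0.0921
  gray-hulled: (193 − 196.125)² / 196.125 = 0.0498
  white-hulled: (60 − 65.375)² / 65.375 = 0.4419
χ² = 0.0921 + 0.0498 + 0.4419 = 0.5838 ≈ 0.584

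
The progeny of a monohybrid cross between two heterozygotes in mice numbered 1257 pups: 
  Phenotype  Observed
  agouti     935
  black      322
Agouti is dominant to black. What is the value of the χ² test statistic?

0.255

For a monohybrid cross between heterozygotes with complete dominance, the expected phenotypic ratio is 3:1.
Expected counts for N = 1257 under a 3:1 ratio (total parts = 4):
  agouti: 1257 × 3/4 = 942.75
  black: 1257 × 1/4 = 314.25
χ² = Σ (O − E)² / E
  agouti: (935 − 942.75)² / 942.75 = 0.0637
  black: (322 − 314.25)² / 314.25 = 0.1911
χ² = 0.0637 + 0.1911 = 0.2548 ≈ 0.255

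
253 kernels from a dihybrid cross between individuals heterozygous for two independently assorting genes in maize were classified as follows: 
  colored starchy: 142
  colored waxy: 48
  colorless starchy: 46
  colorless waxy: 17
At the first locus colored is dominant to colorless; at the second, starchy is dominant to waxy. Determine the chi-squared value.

A dihybrid F₂ with independent assortment and complete dominance at both loci gives a 9:3:3:1 phenotypic ratio.
The 9:3:3:1 ratio has 16 parts, so with N = 253 the expected counts are:
  colored starchy: 253 × 9/16 = 142.3125
  colored waxy: 253 × 3/16 = 47.4375
  colorless starchy: 253 × 3/16 = 47.4375
  colorless waxy: 253 × 1/16 = 15.8125
χ² = Σ (O − E)² / E
  colored starchy: (142 − 142.3125)² / 142.3125 = 0.0007
  colored waxy: (48 − 47.4375)² / 47.4375 = 0.0067
  colorless starchy: (46 − 47.4375)² / 47.4375 = 0.0436
  colorless waxy: (17 − 15.8125)² / 15.8125 = 0.0892
χ² = 0.0007 + 0.0067 + 0.0436 + 0.0892 = 0.1402 ≈ 0.140

0.140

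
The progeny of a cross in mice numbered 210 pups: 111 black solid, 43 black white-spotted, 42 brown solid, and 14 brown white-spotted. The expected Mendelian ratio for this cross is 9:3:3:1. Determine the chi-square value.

Expected counts for N = 210 under a 9:3:3:1 ratio (total parts = 16):
  black solid: 210 × 9/16 = 118.125
  black white-spotted: 210 × 3/16 = 39.375
  brown solid: 210 × 3/16 = 39.375
  brown white-spotted: 210 × 1/16 = 13.125
χ² = Σ (O − E)² / E
  black solid: (111 − 118.125)² / 118.125 = 0.4298
  black white-spotted: (43 − 39.375)² / 39.375 = 0.3337
  brown solid: (42 − 39.375)² / 39.375 = 0.1750
  brown white-spotted: (14 − 13.125)² / 13.125 = 0.0583
χ² = 0.4298 + 0.3337 + 0.1750 + 0.0583 = 0.9968 ≈ 0.997

0.997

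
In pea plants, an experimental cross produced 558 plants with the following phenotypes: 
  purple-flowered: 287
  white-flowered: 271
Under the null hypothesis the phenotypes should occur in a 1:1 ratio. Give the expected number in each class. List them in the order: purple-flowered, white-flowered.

279, 279

Total ratio parts = 2. Expected numbers out of 558:
  purple-flowered: 558 × 1/2 = 279
  white-flowered: 558 × 1/2 = 279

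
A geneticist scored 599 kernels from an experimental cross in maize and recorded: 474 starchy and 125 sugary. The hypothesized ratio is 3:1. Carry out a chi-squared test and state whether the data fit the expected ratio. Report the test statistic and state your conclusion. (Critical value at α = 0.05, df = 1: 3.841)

5.454; not consistent

Total ratio parts = 4. Expected numbers out of 599:
  starchy: 599 × 3/4 = 449.25
  sugary: 599 × 1/4 = 149.75
χ² = Σ (O − E)² / E
  starchy: (474 − 449.25)² / 449.25 = 1.3635
  sugary: (125 − 149.75)² / 149.75 = 4.0906
χ² = 1.3635 + 4.0906 = 5.4541 ≈ 5.454
Degrees of freedom = 2 − 1 = 1; critical value at α = 0.05 is 3.841.
Since 5.454 > 3.841, we reject the null hypothesis — the data do not fit the 3:1 ratio.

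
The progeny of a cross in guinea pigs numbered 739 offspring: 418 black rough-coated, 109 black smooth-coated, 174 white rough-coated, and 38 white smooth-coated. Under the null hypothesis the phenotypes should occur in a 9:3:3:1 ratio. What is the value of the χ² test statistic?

Total ratio parts = 16. Expected numbers out of 739:
  black rough-coated: 739 × 9/16 = 415.6875
  black smooth-coated: 739 × 3/16 = 138.5625
  white rough-coated: 739 × 3/16 = 138.5625
  white smooth-coated: 739 × 1/16 = 46.1875
χ² = Σ (O − E)² / E
  black rough-coated: (418 − 415.6875)² / 415.6875 = 0.0129
  black smooth-coated: (109 − 138.5625)² / 138.5625 = 6.3072
  white rough-coated: (174 − 138.5625)² / 138.5625 = 9.0632
  white smooth-coated: (38 − 46.1875)² / 46.1875 = 1.4514
χ² = 0.0129 + 6.3072 + 9.0632 + 1.4514 = 16.8347 ≈ 16.835

16.835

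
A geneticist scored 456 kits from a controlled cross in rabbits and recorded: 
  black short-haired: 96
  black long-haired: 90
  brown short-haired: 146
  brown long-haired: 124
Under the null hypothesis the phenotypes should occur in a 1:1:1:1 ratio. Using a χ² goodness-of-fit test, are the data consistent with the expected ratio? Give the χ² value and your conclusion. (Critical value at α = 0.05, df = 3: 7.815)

Under the 1:1:1:1 hypothesis (Σ ratio = 4, N = 456):
  black short-haired: 456 × 1/4 = 114
  black long-haired: 456 × 1/4 = 114
  brown short-haired: 456 × 1/4 = 114
  brown long-haired: 456 × 1/4 = 114
χ² = Σ (O − E)² / E
  black short-haired: (96 − 114)² / 114 = 2.8421
  black long-haired: (90 − 114)² / 114 = 5.0526
  brown short-haired: (146 − 114)² / 114 = 8.9825
  brown long-haired: (124 − 114)² / 114 = 0.8772
χ² = 2.8421 + 5.0526 + 8.9825 + 0.8772 = 17.7544 ≈ 17.754
Degrees of freedom = 4 − 1 = 3; critical value at α = 0.05 is 7.815.
Since 17.754 > 7.815, we reject the null hypothesis — the data do not fit the 1:1:1:1 ratio.

17.754; not consistent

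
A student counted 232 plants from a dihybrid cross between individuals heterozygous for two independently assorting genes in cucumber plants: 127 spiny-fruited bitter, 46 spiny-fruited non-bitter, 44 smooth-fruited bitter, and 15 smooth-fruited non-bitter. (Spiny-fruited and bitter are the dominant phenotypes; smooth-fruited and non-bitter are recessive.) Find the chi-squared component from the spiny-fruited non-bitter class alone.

A dihybrid F₂ with independent assortment and complete dominance at both loci gives a 9:3:3:1 phenotypic ratio.
Under the 9:3:3:1 hypothesis (Σ ratio = 16, N = 232):
  spiny-fruited bitter: 232 × 9/16 = 130.5
  spiny-fruited non-bitter: 232 × 3/16 = 43.5
  smooth-fruited bitter: 232 × 3/16 = 43.5
  smooth-fruited non-bitter: 232 × 1/16 = 14.5
Contribution of spiny-fruited non-bitter: (46 − 43.5)² / 43.5 = 0.1437

0.144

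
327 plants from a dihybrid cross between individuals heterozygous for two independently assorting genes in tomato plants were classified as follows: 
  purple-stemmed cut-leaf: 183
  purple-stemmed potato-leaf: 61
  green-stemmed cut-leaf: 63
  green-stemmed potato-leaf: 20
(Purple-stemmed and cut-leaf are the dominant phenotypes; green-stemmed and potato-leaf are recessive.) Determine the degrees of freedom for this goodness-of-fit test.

A dihybrid F₂ with independent assortment and complete dominance at both loci gives a 9:3:3:1 phenotypic ratio.
A goodness-of-fit test with 4 phenotype classes has df = 4 − 1 = 3.

3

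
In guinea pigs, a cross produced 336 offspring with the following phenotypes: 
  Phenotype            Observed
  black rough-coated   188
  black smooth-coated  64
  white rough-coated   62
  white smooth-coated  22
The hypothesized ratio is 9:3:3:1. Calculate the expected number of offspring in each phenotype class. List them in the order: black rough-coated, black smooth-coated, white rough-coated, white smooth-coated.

189, 63, 63, 21

The 9:3:3:1 ratio has 16 parts, so with N = 336 the expected counts are:
  black rough-coated: 336 × 9/16 = 189
  black smooth-coated: 336 × 3/16 = 63
  white rough-coated: 336 × 3/16 = 63
  white smooth-coated: 336 × 1/16 = 21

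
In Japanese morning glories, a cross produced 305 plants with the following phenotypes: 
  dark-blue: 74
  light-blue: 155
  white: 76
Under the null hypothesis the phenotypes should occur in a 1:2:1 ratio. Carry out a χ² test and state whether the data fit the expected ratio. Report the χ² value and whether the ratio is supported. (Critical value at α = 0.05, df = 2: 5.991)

0.108; consistent

Total ratio parts = 4. Expected numbers out of 305:
  dark-blue: 305 × 1/4 = 76.25
  light-blue: 305 × 2/4 = 152.5
  white: 305 × 1/4 = 76.25
χ² = Σ (O − E)² / E
  dark-blue: (74 − 76.25)² / 76.25 = 0.0664
  light-blue: (155 − 152.5)² / 152.5 = 0.0410
  white: (76 − 76.25)² / 76.25 = 0.0008
χ² = 0.0664 + 0.0410 + 0.0008 = 0.1082 ≈ 0.108
Degrees of freedom = 3 − 1 = 2; critical value at α = 0.05 is 5.991.
Since 0.108 < 5.991, we fail to reject the null hypothesis — the data are consistent with the 1:2:1 ratio.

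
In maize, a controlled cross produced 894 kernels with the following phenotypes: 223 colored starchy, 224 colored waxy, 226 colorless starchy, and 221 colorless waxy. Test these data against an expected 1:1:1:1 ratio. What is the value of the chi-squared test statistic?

0.058

Under the 1:1:1:1 hypothesis (Σ ratio = 4, N = 894):
  colored starchy: 894 × 1/4 = 223.5
  colored waxy: 894 × 1/4 = 223.5
  colorless starchy: 894 × 1/4 = 223.5
  colorless waxy: 894 × 1/4 = 223.5
χ² = Σ (O − E)² / E
  colored starchy: (223 − 223.5)² / 223.5 = 0.0011
  colored waxy: (224 − 223.5)² / 223.5 = 0.0011
  colorless starchy: (226 − 223.5)² / 223.5 = 0.0280
  colorless waxy: (221 − 223.5)² / 223.5 = 0.0280
χ² = 0.0011 + 0.0011 + 0.0280 + 0.0280 = 0.0582 ≈ 0.058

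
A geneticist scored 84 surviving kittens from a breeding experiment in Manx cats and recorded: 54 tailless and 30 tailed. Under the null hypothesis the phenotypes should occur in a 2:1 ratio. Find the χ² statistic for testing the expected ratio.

The 2:1 ratio has 3 parts, so with N = 84 the expected counts are:
  tailless: 84 × 2/3 = 56
  tailed: 84 × 1/3 = 28
χ² = Σ (O − E)² / E
  tailless: (54 − 56)² / 56 = 0.0714
  tailed: (30 − 28)² / 28 = 0.1429
χ² = 0.0714 + 0.1429 = 0.2143 ≈ 0.214

0.214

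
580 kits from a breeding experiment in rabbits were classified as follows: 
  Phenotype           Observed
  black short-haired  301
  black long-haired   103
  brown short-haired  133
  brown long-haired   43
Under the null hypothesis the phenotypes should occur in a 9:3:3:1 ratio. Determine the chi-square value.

The 9:3:3:1 ratio has 16 parts, so with N = 580 the expected counts are:
  black short-haired: 580 × 9/16 = 326.25
  black long-haired: 580 × 3/16 = 108.75
  brown short-haired: 580 × 3/16 = 108.75
  brown long-haired: 580 × 1/16 = 36.25
χ² = Σ (O − E)² / E
  black short-haired: (301 − 326.25)² / 326.25 = 1.9542
  black long-haired: (103 − 108.75)² / 108.75 = 0.3040
  brown short-haired: (133 − 108.75)² / 108.75 = 5.4075
  brown long-haired: (43 − 36.25)² / 36.25 = 1.2569
χ² = 1.9542 + 0.3040 + 5.4075 + 1.2569 = 8.9226 ≈ 8.923

8.923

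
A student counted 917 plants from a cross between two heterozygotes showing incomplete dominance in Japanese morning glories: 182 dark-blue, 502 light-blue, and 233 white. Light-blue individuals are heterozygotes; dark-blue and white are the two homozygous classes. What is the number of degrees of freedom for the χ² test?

2

With incomplete dominance, a heterozygote × heterozygote cross gives a 1:2:1 phenotypic ratio.
A goodness-of-fit test with 3 phenotype classes has df = 3 − 1 = 2.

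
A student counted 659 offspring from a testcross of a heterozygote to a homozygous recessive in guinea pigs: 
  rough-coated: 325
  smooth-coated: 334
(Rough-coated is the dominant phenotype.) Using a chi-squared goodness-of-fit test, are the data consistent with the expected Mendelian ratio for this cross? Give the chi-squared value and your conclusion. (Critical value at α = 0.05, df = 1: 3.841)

0.123; consistent

A testcross of a heterozygote (Aa × aa) gives a 1:1 phenotypic ratio.
Expected counts for N = 659 under a 1:1 ratio (total parts = 2):
  rough-coated: 659 × 1/2 = 329.5
  smooth-coated: 659 × 1/2 = 329.5
χ² = Σ (O − E)² / E
  rough-coated: (325 − 329.5)² / 329.5 = 0.0615
  smooth-coated: (334 − 329.5)² / 329.5 = 0.0615
χ² = 0.0615 + 0.0615 = 0.123
Degrees of freedom = 2 − 1 = 1; critical value at α = 0.05 is 3.841.
Since 0.123 < 3.841, we fail to reject the null hypothesis — the data are consistent with the 1:1 ratio.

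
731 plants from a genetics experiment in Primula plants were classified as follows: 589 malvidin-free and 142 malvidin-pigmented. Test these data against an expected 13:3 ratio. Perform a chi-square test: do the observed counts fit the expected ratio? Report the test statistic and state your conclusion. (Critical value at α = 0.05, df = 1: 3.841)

0.219; consistent

Total ratio parts = 16. Expected numbers out of 731:
  malvidin-free: 731 × 13/16 = 593.9375
  malvidin-pigmented: 731 × 3/16 = 137.0625
χ² = Σ (O − E)² / E
  malvidin-free: (589 − 593.9375)² / 593.9375 = 0.0410
  malvidin-pigmented: (142 − 137.0625)² / 137.0625 = 0.1779
χ² = 0.0410 + 0.1779 = 0.2189 ≈ 0.219
Degrees of freedom = 2 − 1 = 1; critical value at α = 0.05 is 3.841.
Since 0.219 < 3.841, we fail to reject the null hypothesis — the data are consistent with the 13:3 ratio.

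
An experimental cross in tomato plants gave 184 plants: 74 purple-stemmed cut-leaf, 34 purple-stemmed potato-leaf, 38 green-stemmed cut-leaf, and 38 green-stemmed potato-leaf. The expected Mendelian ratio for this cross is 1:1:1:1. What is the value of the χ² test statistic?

22.957

The 1:1:1:1 ratio has 4 parts, so with N = 184 the expected counts are:
  purple-stemmed cut-leaf: 184 × 1/4 = 46
  purple-stemmed potato-leaf: 184 × 1/4 = 46
  green-stemmed cut-leaf: 184 × 1/4 = 46
  green-stemmed potato-leaf: 184 × 1/4 = 46
χ² = Σ (O − E)² / E
  purple-stemmed cut-leaf: (74 − 46)² / 46 = 17.0435
  purple-stemmed potato-leaf: (34 − 46)² / 46 = 3.1304
  green-stemmed cut-leaf: (38 − 46)² / 46 = 1.3913
  green-stemmed potato-leaf: (38 − 46)² / 46 = 1.3913
χ² = 17.0435 + 3.1304 + 1.3913 + 1.3913 = 22.9565 ≈ 22.957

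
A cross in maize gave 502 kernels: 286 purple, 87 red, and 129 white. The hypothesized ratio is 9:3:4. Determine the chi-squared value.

Total ratio parts = 16. Expected numbers out of 502:
  purple: 502 × 9/16 = 282.375
  red: 502 × 3/16 = 94.125
  white: 502 × 4/16 = 125.5
χ² = Σ (O − E)² / E
  purple: (286 − 282.375)² / 282.375 = 0.0465
  red: (87 − 94.125)² / 94.125 = 0.5393
  white: (129 − 125.5)² / 125.5 = 0.0976
χ² = 0.0465 + 0.5393 + 0.0976 = 0.6834 ≈ 0.683

0.683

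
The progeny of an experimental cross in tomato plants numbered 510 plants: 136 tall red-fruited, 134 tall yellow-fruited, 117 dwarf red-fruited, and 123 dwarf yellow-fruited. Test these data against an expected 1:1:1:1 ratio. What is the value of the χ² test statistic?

1.922

Expected counts for N = 510 under a 1:1:1:1 ratio (total parts = 4):
  tall red-fruited: 510 × 1/4 = 127.5
  tall yellow-fruited: 510 × 1/4 = 127.5
  dwarf red-fruited: 510 × 1/4 = 127.5
  dwarf yellow-fruited: 510 × 1/4 = 127.5
χ² = Σ (O − E)² / E
  tall red-fruited: (136 − 127.5)² / 127.5 = 0.5667
  tall yellow-fruited: (134 − 127.5)² / 127.5 = 0.3314
  dwarf red-fruited: (117 − 127.5)² / 127.5 = 0.8647
  dwarf yellow-fruited: (123 − 127.5)² / 127.5 = 0.1588
χ² = 0.5667 + 0.3314 + 0.8647 + 0.1588 = 1.9216 ≈ 1.922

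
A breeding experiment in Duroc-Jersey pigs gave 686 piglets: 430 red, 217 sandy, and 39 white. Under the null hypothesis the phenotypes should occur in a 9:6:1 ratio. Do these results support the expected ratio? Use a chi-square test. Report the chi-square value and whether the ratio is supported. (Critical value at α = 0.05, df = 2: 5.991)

11.694; not consistent

Expected counts for N = 686 under a 9:6:1 ratio (total parts = 16):
  red: 686 × 9/16 = 385.875
  sandy: 686 × 6/16 = 257.25
  white: 686 × 1/16 = 42.875
χ² = Σ (O − E)² / E
  red: (430 − 385.875)² / 385.875 = 5.0457
  sandy: (217 − 257.25)² / 257.25 = 6.2976
  white: (39 − 42.875)² / 42.875 = 0.3502
χ² = 5.0457 + 6.2976 + 0.3502 = 11.6935 ≈ 11.694
Degrees of freedom = 3 − 1 = 2; critical value at α = 0.05 is 5.991.
Since 11.694 > 5.991, we reject the null hypothesis — the data do not fit the 9:6:1 ratio.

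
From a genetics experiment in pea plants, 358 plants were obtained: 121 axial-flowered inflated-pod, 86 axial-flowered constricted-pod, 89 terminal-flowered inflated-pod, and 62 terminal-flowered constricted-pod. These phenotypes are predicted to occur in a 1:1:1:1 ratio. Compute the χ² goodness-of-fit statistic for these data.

Total ratio parts = 4. Expected numbers out of 358:
  axial-flowered inflated-pod: 358 × 1/4 = 89.5
  axial-flowered constricted-pod: 358 × 1/4 = 89.5
  terminal-flowered inflated-pod: 358 × 1/4 = 89.5
  terminal-flowered constricted-pod: 358 × 1/4 = 89.5
χ² = Σ (O − E)² / E
  axial-flowered inflated-pod: (121 − 89.5)² / 89.5 = 11.0866
  axial-flowered constricted-pod: (86 − 89.5)² / 89.5 = 0.1369
  terminal-flowered inflated-pod: (89 − 89.5)² / 89.5 = 0.0028
  terminal-flowered constricted-pod: (62 − 89.5)² / 89.5 = 8.4497
χ² = 11.0866 + 0.1369 + 0.0028 + 8.4497 = 19.676

19.676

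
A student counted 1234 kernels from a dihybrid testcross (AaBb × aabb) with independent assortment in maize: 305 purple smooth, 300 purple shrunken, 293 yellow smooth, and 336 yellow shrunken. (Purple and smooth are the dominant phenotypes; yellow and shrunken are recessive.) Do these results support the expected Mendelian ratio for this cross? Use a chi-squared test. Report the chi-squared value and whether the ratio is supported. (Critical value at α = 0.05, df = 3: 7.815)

3.504; consistent

A dihybrid testcross with independent assortment gives a 1:1:1:1 ratio.
Expected counts for N = 1234 under a 1:1:1:1 ratio (total parts = 4):
  purple smooth: 1234 × 1/4 = 308.5
  purple shrunken: 1234 × 1/4 = 308.5
  yellow smooth: 1234 × 1/4 = 308.5
  yellow shrunken: 1234 × 1/4 = 308.5
χ² = Σ (O − E)² / E
  purple smooth: (305 − 308.5)² / 308.5 = 0.0397
  purple shrunken: (300 − 308.5)² / 308.5 = 0.2342
  yellow smooth: (293 − 308.5)² / 308.5 = 0.7788
  yellow shrunken: (336 − 308.5)² / 308.5 = 2.4514
χ² = 0.0397 + 0.2342 + 0.7788 + 2.4514 = 3.5041 ≈ 3.504
Degrees of freedom = 4 − 1 = 3; critical value at α = 0.05 is 7.815.
Since 3.504 < 7.815, we fail to reject the null hypothesis — the data are consistent with the 1:1:1:1 ratio.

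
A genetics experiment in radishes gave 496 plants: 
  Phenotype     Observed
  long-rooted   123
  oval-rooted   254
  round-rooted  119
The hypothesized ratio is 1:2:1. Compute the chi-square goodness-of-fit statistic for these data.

Under the 1:2:1 hypothesis (Σ ratio = 4, N = 496):
  long-rooted: 496 × 1/4 = 124
  oval-rooted: 496 × 2/4 = 248
  round-rooted: 496 × 1/4 = 124
χ² = Σ (O − E)² / E
  long-rooted: (123 − 124)² / 124 = 0.0081
  oval-rooted: (254 − 248)² / 248 = 0.1452
  round-rooted: (119 − 124)² / 124 = 0.2016
χ² = 0.0081 + 0.1452 + 0.2016 = 0.3549 ≈ 0.355

0.355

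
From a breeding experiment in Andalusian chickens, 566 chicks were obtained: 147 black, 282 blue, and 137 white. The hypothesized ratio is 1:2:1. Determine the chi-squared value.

0.360

Expected counts for N = 566 under a 1:2:1 ratio (total parts = 4):
  black: 566 × 1/4 = 141.5
  blue: 566 × 2/4 = 283
  white: 566 × 1/4 = 141.5
χ² = Σ (O − E)² / E
  black: (147 − 141.5)² / 141.5 = 0.2138
  blue: (282 − 283)² / 283 = 0.0035
  white: (137 − 141.5)² / 141.5 = 0.1431
χ² = 0.2138 + 0.0035 + 0.1431 = 0.3604 ≈ 0.360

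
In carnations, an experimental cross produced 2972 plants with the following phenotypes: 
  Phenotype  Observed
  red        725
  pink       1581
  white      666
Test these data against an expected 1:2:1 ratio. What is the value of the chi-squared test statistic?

Under the 1:2:1 hypothesis (Σ ratio = 4, N = 2972):
  red: 2972 × 1/4 = 743
  pink: 2972 × 2/4 = 1486
  white: 2972 × 1/4 = 743
χ² = Σ (O − E)² / E
  red: (725 − 743)² / 743 = 0.4361
  pink: (1581 − 1486)² / 1486 = 6.0734
  white: (666 − 743)² / 743 = 7.9798
χ² = 0.4361 + 6.0734 + 7.9798 = 14.4893 ≈ 14.489

14.489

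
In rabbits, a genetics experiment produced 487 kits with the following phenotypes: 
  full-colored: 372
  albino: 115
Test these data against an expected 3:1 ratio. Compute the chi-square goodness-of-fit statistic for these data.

0.499

Total ratio parts = 4. Expected numbers out of 487:
  full-colored: 487 × 3/4 = 365.25
  albino: 487 × 1/4 = 121.75
χ² = Σ (O − E)² / E
  full-colored: (372 − 365.25)² / 365.25 = 0.1247
  albino: (115 − 121.75)² / 121.75 = 0.3742
χ² = 0.1247 + 0.3742 = 0.4989 ≈ 0.499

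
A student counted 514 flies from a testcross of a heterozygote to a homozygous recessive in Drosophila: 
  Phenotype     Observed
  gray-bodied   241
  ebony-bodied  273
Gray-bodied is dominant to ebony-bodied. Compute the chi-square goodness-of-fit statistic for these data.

A testcross of a heterozygote (Aa × aa) gives a 1:1 phenotypic ratio.
Under the 1:1 hypothesis (Σ ratio = 2, N = 514):
  gray-bodied: 514 × 1/2 = 257
  ebony-bodied: 514 × 1/2 = 257
χ² = Σ (O − E)² / E
  gray-bodied: (241 − 257)² / 257 = 0.9961
  ebony-bodied: (273 − 257)² / 257 = 0.9961
χ² = 0.9961 + 0.9961 = 1.9922 ≈ 1.992

1.992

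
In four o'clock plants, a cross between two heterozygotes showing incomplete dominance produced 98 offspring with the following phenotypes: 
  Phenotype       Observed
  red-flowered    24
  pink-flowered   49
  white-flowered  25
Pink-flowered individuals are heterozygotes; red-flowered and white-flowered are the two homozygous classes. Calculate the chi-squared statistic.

0.020

With incomplete dominance, a heterozygote × heterozygote cross gives a 1:2:1 phenotypic ratio.
Expected counts for N = 98 under a 1:2:1 ratio (total parts = 4):
  red-flowered: 98 × 1/4 = 24.5
  pink-flowered: 98 × 2/4 = 49
  white-flowered: 98 × 1/4 = 24.5
χ² = Σ (O − E)² / E
  red-flowered: (24 − 24.5)² / 24.5 = 0.0102
  pink-flowered: (49 − 49)² / 49 = 0.0000
  white-flowered: (25 − 24.5)² / 24.5 = 0.0102
χ² = 0.0102 + 0.0000 + 0.0102 = 0.0204 ≈ 0.020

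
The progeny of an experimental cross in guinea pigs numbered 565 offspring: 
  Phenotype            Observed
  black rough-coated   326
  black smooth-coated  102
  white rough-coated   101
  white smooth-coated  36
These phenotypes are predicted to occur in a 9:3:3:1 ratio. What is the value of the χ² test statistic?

The 9:3:3:1 ratio has 16 parts, so with N = 565 the expected counts are:
  black rough-coated: 565 × 9/16 = 317.8125
  black smooth-coated: 565 × 3/16 = 105.9375
  white rough-coated: 565 × 3/16 = 105.9375
  white smooth-coated: 565 × 1/16 = 35.3125
χ² = Σ (O − E)² / E
  black rough-coated: (326 − 317.8125)² / 317.8125 = 0.2109
  black smooth-coated: (102 − 105.9375)² / 105.9375 = 0.1463
  white rough-coated: (101 − 105.9375)² / 105.9375 = 0.2301
  white smooth-coated: (36 − 35.3125)² / 35.3125 = 0.0134
χ² = 0.2109 + 0.1463 + 0.2301 + 0.0134 = 0.6007 ≈ 0.601

0.601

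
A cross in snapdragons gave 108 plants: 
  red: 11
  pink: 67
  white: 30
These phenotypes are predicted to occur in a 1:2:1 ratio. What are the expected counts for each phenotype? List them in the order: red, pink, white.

The 1:2:1 ratio has 4 parts, so with N = 108 the expected counts are:
  red: 108 × 1/4 = 27
  pink: 108 × 2/4 = 54
  white: 108 × 1/4 = 27

27, 54, 27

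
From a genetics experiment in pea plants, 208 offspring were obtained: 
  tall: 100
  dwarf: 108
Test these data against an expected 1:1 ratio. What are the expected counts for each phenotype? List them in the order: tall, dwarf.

104, 104

Under the 1:1 hypothesis (Σ ratio = 2, N = 208):
  tall: 208 × 1/2 = 104
  dwarf: 208 × 1/2 = 104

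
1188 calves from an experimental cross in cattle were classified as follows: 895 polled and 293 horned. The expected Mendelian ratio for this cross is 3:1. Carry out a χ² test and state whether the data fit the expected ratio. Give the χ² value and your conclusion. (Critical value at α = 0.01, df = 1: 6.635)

Total ratio parts = 4. Expected numbers out of 1188:
  polled: 1188 × 3/4 = 891
  horned: 1188 × 1/4 = 297
χ² = Σ (O − E)² / E
  polled: (895 − 891)² / 891 = 0.0180
  horned: (293 − 297)² / 297 = 0.0539
χ² = 0.0180 + 0.0539 = 0.0719 ≈ 0.072
Degrees of freedom = 2 − 1 = 1; critical value at α = 0.01 is 6.635.
Since 0.072 < 6.635, we fail to reject the null hypothesis — the data are consistent with the 3:1 ratio.

0.072; consistent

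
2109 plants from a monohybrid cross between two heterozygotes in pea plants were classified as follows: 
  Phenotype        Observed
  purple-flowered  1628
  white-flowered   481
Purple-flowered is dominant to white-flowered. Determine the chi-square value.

5.409

For a monohybrid cross between heterozygotes with complete dominance, the expected phenotypic ratio is 3:1.
The 3:1 ratio has 4 parts, so with N = 2109 the expected counts are:
  purple-flowered: 2109 × 3/4 = 1581.75
  white-flowered: 2109 × 1/4 = 527.25
χ² = Σ (O − E)² / E
  purple-flowered: (1628 − 1581.75)² / 1581.75 = 1.3523
  white-flowered: (481 − 527.25)² / 527.25 = 4.0570
χ² = 1.3523 + 4.0570 = 5.4093 ≈ 5.409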